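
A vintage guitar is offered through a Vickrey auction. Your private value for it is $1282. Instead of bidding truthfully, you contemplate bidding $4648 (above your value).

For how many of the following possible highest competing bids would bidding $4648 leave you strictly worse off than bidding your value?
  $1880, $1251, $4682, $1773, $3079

The deviation hurts exactly when the highest competing bid lies strictly between $1282 and $4648 — overbidding then wins at a price above your value.
$1880: inside the interval → strictly worse (loss $598).
$1251: below both → same outcome either way.
$4682: above both → same outcome either way.
$1773: inside the interval → strictly worse (loss $491).
$3079: inside the interval → strictly worse (loss $1797).
Count: 3.

3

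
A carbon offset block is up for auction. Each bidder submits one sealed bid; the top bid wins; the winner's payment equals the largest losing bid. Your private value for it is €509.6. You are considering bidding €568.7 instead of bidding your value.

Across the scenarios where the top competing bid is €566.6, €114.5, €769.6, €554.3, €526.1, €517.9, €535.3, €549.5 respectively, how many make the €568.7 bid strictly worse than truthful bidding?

6

The deviation hurts exactly when the highest competing bid lies strictly between €509.6 and €568.7 — overbidding then wins at a price above your value.
€566.6: inside the interval → strictly worse (loss €57).
€114.5: below both → same outcome either way.
€769.6: above both → same outcome either way.
€554.3: inside the interval → strictly worse (loss €44.7).
€526.1: inside the interval → strictly worse (loss €16.5).
€517.9: inside the interval → strictly worse (loss €8.3).
€535.3: inside the interval → strictly worse (loss €25.7).
€549.5: inside the interval → strictly worse (loss €39.9).
Count: 6.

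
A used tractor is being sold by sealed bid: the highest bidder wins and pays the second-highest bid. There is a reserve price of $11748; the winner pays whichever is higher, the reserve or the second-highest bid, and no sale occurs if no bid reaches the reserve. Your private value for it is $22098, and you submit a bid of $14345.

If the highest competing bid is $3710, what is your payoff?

Your bid $14345 is the highest and exceeds the reserve.
Price = max(second-highest bid, reserve) = max($3710, $11748) = $11748.
Payoff = $22098 − $11748 = $10350.

$10350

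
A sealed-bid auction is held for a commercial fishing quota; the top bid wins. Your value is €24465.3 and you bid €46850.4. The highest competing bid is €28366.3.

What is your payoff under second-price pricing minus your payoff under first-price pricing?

€18484.1

You have the highest bid, so you win under either rule.
Second-price: pay €28366.3 → payoff −€3901.
First-price: pay your own bid €46850.4 → payoff −€22385.1.
Difference = −€3901 − (−€22385.1) = €18484.1.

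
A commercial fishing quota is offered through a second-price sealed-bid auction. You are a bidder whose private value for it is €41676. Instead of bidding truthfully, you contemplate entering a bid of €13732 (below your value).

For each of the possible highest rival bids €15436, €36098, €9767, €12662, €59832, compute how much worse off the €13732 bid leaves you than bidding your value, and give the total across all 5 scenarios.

The deviation costs you only when the competing bid falls strictly between €13732 and €41676; elsewhere both bids give the same outcome.
€15436: truthful payoff €26240, deviation payoff €0 → loss €26240.
€36098: truthful payoff €5578, deviation payoff €0 → loss €5578.
€9767: outcomes coincide → loss €0.
€12662: outcomes coincide → loss €0.
€59832: outcomes coincide → loss €0.
Total loss = €26240 + €5578 = €31818.

€31818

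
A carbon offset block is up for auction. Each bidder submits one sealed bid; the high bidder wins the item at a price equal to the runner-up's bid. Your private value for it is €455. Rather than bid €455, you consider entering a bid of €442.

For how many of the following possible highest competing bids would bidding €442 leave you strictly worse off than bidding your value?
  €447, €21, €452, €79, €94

2

The deviation hurts exactly when the highest competing bid lies strictly between €442 and €455 — underbidding then forfeits a profitable win.
€447: inside the interval → strictly worse (loss €8).
€21: below both → same outcome either way.
€452: inside the interval → strictly worse (loss €3).
€79: below both → same outcome either way.
€94: below both → same outcome either way.
Count: 2.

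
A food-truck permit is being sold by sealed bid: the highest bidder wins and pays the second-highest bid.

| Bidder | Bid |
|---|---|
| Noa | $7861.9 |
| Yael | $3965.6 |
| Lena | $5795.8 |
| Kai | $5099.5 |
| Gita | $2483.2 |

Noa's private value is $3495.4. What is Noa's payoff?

Highest bid: Noa at $7861.9, so Noa wins.
Second-highest bid: Lena at $5795.8 — that is the price the winner pays.
Noa's payoff = value − price = $3495.4 − $5795.8 = −$2300.4.

−$2300.4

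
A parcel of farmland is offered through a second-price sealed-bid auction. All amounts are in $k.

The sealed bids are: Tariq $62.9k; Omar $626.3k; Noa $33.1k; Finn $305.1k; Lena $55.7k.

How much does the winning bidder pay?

Highest bid: Omar at $626.3k, so Omar wins.
Second-highest bid: Finn at $305.1k — that is the price the winner pays.

$305.1k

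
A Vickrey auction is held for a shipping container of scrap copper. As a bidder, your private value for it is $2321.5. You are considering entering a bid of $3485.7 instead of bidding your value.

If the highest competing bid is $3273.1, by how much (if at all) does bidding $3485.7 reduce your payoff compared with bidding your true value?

Bidding your value $2321.5: you lose (since $2321.5 < $3273.1). Payoff $0.
Bidding $3485.7: you win and pay $3273.1. Payoff $2321.5 − $3273.1 = −$951.6.
The competing bid $3273.1 lies between your value and your inflated bid, so overbidding wins an item priced above your value.
Loss from deviating = $0 − (−$951.6) = $951.6.

$951.6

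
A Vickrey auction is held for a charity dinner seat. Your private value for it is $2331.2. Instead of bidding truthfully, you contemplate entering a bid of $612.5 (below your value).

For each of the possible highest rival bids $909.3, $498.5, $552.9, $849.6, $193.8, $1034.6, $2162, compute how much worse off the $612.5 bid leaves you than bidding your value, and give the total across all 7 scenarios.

The deviation costs you only when the competing bid falls strictly between $612.5 and $2331.2; elsewhere both bids give the same outcome.
$909.3: truthful payoff $1421.9, deviation payoff $0 → loss $1421.9.
$498.5: outcomes coincide → loss $0.
$552.9: outcomes coincide → loss $0.
$849.6: truthful payoff $1481.6, deviation payoff $0 → loss $1481.6.
$193.8: outcomes coincide → loss $0.
$1034.6: truthful payoff $1296.6, deviation payoff $0 → loss $1296.6.
$2162: truthful payoff $169.2, deviation payoff $0 → loss $169.2.
Total loss = $1421.9 + $1481.6 + $1296.6 + $169.2 = $4369.3.
In a second-price auction your bid sets only whether you win, not what you pay, so bidding your true value is weakly dominant.

$4369.3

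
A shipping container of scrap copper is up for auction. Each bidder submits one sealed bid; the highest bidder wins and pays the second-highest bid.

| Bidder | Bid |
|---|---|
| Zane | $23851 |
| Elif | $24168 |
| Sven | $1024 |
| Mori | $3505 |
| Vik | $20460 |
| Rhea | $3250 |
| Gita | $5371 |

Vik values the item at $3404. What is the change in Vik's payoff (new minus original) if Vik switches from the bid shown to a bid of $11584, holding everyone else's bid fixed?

$0

The highest bid among the other bidders is $24168; Vik's bid doesn't change that.
Original bid $20460: Vik is not highest (top rival bid is $24168); payoff $0.
Alternative bid $11584: Vik is not highest (top rival bid is $24168); payoff $0.
Change in payoff = $0 − ($0) = $0.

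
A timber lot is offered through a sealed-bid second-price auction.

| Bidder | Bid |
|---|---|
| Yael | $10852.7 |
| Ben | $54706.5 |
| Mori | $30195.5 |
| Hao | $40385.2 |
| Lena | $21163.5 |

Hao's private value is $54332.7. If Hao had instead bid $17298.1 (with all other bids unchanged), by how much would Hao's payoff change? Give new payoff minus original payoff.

$0

The highest bid among the other bidders is $54706.5; Hao's bid doesn't change that.
Original bid $40385.2: Hao is not highest (top rival bid is $54706.5); payoff $0.
Alternative bid $17298.1: Hao is not highest (top rival bid is $54706.5); payoff $0.
Change in payoff = $0 − ($0) = $0.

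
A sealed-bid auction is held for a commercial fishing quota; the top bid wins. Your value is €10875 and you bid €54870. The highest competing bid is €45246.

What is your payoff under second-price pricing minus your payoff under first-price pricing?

€9624

You have the highest bid, so you win under either rule.
Second-price: pay €45246 → payoff −€34371.
First-price: pay your own bid €54870 → payoff −€43995.
Difference = −€34371 − (−€43995) = €9624.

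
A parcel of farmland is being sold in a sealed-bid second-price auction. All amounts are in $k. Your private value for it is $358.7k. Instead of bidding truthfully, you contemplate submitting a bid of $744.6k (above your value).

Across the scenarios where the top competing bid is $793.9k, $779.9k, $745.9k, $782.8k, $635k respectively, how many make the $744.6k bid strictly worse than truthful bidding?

1

The deviation hurts exactly when the highest competing bid lies strictly between $358.7k and $744.6k — overbidding then wins at a price above your value.
$793.9k: above both → same outcome either way.
$779.9k: above both → same outcome either way.
$745.9k: above both → same outcome either way.
$782.8k: above both → same outcome either way.
$635k: inside the interval → strictly worse (loss $276.3k).
Count: 1.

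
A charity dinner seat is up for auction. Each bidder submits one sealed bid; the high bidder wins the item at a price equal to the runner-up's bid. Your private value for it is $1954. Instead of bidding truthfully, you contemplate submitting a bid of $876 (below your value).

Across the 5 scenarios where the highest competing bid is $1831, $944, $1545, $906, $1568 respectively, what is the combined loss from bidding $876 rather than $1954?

The deviation costs you only when the competing bid falls strictly between $876 and $1954; elsewhere both bids give the same outcome.
$1831: truthful payoff $123, deviation payoff $0 → loss $123.
$944: truthful payoff $1010, deviation payoff $0 → loss $1010.
$1545: truthful payoff $409, deviation payoff $0 → loss $409.
$906: truthful payoff $1048, deviation payoff $0 → loss $1048.
$1568: truthful payoff $386, deviation payoff $0 → loss $386.
Total loss = $123 + $1010 + $409 + $1048 + $386 = $2976.

$2976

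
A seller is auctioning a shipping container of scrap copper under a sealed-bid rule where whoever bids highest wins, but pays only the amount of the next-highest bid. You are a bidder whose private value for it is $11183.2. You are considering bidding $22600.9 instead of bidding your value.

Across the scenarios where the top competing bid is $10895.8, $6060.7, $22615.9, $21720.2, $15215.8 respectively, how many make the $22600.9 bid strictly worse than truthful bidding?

2

The deviation hurts exactly when the highest competing bid lies strictly between $11183.2 and $22600.9 — overbidding then wins at a price above your value.
$10895.8: below both → same outcome either way.
$6060.7: below both → same outcome either way.
$22615.9: above both → same outcome either way.
$21720.2: inside the interval → strictly worse (loss $10537).
$15215.8: inside the interval → strictly worse (loss $4032.6).
Count: 2.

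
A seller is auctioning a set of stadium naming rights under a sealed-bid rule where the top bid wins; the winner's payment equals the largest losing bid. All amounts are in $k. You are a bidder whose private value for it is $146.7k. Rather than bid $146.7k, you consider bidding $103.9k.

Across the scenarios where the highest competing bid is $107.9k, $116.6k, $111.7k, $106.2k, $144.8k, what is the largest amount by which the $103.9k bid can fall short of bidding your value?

$107.9k: truthful gives $38.8k, deviation gives $0k → loss $38.8k.
$116.6k: truthful gives $30.1k, deviation gives $0k → loss $30.1k.
$111.7k: truthful gives $35k, deviation gives $0k → loss $35k.
$106.2k: truthful gives $40.5k, deviation gives $0k → loss $40.5k.
$144.8k: truthful gives $1.9k, deviation gives $0k → loss $1.9k.
Maximum loss: $40.5k.

$40.5k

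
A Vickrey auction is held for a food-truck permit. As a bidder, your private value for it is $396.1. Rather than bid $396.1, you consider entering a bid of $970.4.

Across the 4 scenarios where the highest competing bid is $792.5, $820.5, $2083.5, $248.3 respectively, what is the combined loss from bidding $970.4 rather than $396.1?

The deviation costs you only when the competing bid falls strictly between $396.1 and $970.4; elsewhere both bids give the same outcome.
$792.5: truthful payoff $0, deviation payoff −$396.4 → loss $396.4.
$820.5: truthful payoff $0, deviation payoff −$424.4 → loss $424.4.
$2083.5: outcomes coincide → loss $0.
$248.3: outcomes coincide → loss $0.
Total loss = $396.4 + $424.4 = $820.8.
Because the price is fixed by the runner-up's bid, deviating from your value can only change a good outcome into a bad one — never the reverse.

$820.8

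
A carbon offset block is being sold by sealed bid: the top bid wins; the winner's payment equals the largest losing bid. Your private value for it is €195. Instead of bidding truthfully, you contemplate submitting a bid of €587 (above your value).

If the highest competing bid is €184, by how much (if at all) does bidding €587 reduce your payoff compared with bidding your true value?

Bidding your value €195: you win (since €195 > €184) and pay €184. Payoff €11.
Bidding €587: you win and pay €184. Payoff €195 − €184 = €11.
Difference = €11 − €11 = €0; both bids lead to the same outcome because the competing bid is below both your value and your alternative bid.
Because the price is fixed by the runner-up's bid, deviating from your value can only change a good outcome into a bad one — never the reverse.

€0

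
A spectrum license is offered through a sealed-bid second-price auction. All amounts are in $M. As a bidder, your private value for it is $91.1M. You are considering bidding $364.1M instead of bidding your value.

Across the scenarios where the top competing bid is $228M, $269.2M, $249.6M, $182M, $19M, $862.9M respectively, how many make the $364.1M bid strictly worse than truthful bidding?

The deviation hurts exactly when the highest competing bid lies strictly between $91.1M and $364.1M — overbidding then wins at a price above your value.
$228M: inside the interval → strictly worse (loss $136.9M).
$269.2M: inside the interval → strictly worse (loss $178.1M).
$249.6M: inside the interval → strictly worse (loss $158.5M).
$182M: inside the interval → strictly worse (loss $90.9M).
$19M: below both → same outcome either way.
$862.9M: above both → same outcome either way.
Count: 4.

4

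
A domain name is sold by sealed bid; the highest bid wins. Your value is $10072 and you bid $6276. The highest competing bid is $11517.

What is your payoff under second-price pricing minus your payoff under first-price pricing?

$0

Your bid $6276 is below $11517, so you lose under either rule.
Payoff is $0 in both cases; difference = $0.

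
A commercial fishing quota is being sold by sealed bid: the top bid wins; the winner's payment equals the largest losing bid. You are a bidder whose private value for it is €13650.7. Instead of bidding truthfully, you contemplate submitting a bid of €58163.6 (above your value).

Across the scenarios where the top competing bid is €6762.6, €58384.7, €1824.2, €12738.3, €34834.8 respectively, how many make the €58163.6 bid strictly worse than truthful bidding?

The deviation hurts exactly when the highest competing bid lies strictly between €13650.7 and €58163.6 — overbidding then wins at a price above your value.
€6762.6: below both → same outcome either way.
€58384.7: above both → same outcome either way.
€1824.2: below both → same outcome either way.
€12738.3: below both → same outcome either way.
€34834.8: inside the interval → strictly worse (loss €21184.1).
Count: 1.

1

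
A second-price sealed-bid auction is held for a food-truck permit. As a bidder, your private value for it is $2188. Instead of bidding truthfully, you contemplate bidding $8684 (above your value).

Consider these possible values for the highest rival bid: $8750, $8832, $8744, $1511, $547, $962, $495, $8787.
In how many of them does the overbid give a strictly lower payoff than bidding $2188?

The deviation hurts exactly when the highest competing bid lies strictly between $2188 and $8684 — overbidding then wins at a price above your value.
$8750: above both → same outcome either way.
$8832: above both → same outcome either way.
$8744: above both → same outcome either way.
$1511: below both → same outcome either way.
$547: below both → same outcome either way.
$962: below both → same outcome either way.
$495: below both → same outcome either way.
$8787: above both → same outcome either way.
Count: 0.

0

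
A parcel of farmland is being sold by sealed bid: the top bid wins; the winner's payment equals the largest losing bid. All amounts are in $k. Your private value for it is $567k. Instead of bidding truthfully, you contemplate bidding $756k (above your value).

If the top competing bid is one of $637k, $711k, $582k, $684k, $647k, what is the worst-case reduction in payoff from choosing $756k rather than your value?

$144k

$637k: truthful gives $0k, deviation gives −$70k → loss $70k.
$711k: truthful gives $0k, deviation gives −$144k → loss $144k.
$582k: truthful gives $0k, deviation gives −$15k → loss $15k.
$684k: truthful gives $0k, deviation gives −$117k → loss $117k.
$647k: truthful gives $0k, deviation gives −$80k → loss $80k.
Maximum loss: $144k.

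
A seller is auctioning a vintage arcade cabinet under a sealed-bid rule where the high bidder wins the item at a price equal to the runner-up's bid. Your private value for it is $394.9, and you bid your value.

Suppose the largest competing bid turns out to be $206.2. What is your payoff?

Your bid $394.9 exceeds the highest competing bid $206.2, so you win.
In a second-price auction the winner pays the second-highest bid, $206.2.
Payoff = value − price = $394.9 − $206.2 = $188.7.

$188.7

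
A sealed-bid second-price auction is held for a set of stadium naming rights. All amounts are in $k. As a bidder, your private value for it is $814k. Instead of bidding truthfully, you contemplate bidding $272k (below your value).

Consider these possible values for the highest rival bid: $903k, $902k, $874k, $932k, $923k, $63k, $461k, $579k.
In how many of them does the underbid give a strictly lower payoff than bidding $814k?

2

The deviation hurts exactly when the highest competing bid lies strictly between $272k and $814k — underbidding then forfeits a profitable win.
$903k: above both → same outcome either way.
$902k: above both → same outcome either way.
$874k: above both → same outcome either way.
$932k: above both → same outcome either way.
$923k: above both → same outcome either way.
$63k: below both → same outcome either way.
$461k: inside the interval → strictly worse (loss $353k).
$579k: inside the interval → strictly worse (loss $235k).
Count: 2.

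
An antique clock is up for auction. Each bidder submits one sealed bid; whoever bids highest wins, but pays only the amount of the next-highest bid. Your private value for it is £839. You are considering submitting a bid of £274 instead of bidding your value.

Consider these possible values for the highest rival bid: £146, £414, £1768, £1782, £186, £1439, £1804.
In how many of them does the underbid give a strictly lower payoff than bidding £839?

The deviation hurts exactly when the highest competing bid lies strictly between £274 and £839 — underbidding then forfeits a profitable win.
£146: below both → same outcome either way.
£414: inside the interval → strictly worse (loss £425).
£1768: above both → same outcome either way.
£1782: above both → same outcome either way.
£186: below both → same outcome either way.
£1439: above both → same outcome either way.
£1804: above both → same outcome either way.
Count: 1.

1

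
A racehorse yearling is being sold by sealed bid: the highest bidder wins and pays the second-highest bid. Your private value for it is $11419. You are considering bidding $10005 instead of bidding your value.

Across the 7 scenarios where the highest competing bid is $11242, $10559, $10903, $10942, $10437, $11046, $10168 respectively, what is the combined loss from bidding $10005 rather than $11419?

$4636

The deviation costs you only when the competing bid falls strictly between $10005 and $11419; elsewhere both bids give the same outcome.
$11242: truthful payoff $177, deviation payoff $0 → loss $177.
$10559: truthful payoff $860, deviation payoff $0 → loss $860.
$10903: truthful payoff $516, deviation payoff $0 → loss $516.
$10942: truthful payoff $477, deviation payoff $0 → loss $477.
$10437: truthful payoff $982, deviation payoff $0 → loss $982.
$11046: truthful payoff $373, deviation payoff $0 → loss $373.
$10168: truthful payoff $1251, deviation payoff $0 → loss $1251.
Total loss = $177 + $860 + $516 + $477 + $982 + $373 + $1251 = $4636.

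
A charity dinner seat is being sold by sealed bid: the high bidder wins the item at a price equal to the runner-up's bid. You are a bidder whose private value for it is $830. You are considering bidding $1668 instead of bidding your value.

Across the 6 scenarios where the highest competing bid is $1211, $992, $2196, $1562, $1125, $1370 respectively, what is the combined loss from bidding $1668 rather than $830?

The deviation costs you only when the competing bid falls strictly between $830 and $1668; elsewhere both bids give the same outcome.
$1211: truthful payoff $0, deviation payoff −$381 → loss $381.
$992: truthful payoff $0, deviation payoff −$162 → loss $162.
$2196: outcomes coincide → loss $0.
$1562: truthful payoff $0, deviation payoff −$732 → loss $732.
$1125: truthful payoff $0, deviation payoff −$295 → loss $295.
$1370: truthful payoff $0, deviation payoff −$540 → loss $540.
Total loss = $381 + $162 + $732 + $295 + $540 = $2110.

$2110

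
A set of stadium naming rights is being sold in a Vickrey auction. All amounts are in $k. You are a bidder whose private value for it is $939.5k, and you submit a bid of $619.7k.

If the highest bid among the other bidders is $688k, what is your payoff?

$0k

Your bid $619.7k is below the highest competing bid $688k, so you lose.
A losing bidder pays nothing and receives nothing: payoff = $0k.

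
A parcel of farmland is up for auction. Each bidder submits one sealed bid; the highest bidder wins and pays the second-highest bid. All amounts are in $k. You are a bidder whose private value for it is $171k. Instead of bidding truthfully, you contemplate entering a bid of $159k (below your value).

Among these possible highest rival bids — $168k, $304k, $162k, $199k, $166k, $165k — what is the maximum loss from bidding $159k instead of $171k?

$9k

$168k: truthful gives $3k, deviation gives $0k → loss $3k.
$304k: same outcome either way → loss $0k.
$162k: truthful gives $9k, deviation gives $0k → loss $9k.
$199k: same outcome either way → loss $0k.
$166k: truthful gives $5k, deviation gives $0k → loss $5k.
$165k: truthful gives $6k, deviation gives $0k → loss $6k.
Maximum loss: $9k.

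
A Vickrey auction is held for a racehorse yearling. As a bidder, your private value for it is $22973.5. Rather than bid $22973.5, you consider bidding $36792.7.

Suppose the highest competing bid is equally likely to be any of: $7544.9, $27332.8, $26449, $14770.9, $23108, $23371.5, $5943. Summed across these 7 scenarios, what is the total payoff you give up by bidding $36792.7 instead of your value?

$8367.3

The deviation costs you only when the competing bid falls strictly between $22973.5 and $36792.7; elsewhere both bids give the same outcome.
$7544.9: outcomes coincide → loss $0.
$27332.8: truthful payoff $0, deviation payoff −$4359.3 → loss $4359.3.
$26449: truthful payoff $0, deviation payoff −$3475.5 → loss $3475.5.
$14770.9: outcomes coincide → loss $0.
$23108: truthful payoff $0, deviation payoff −$134.5 → loss $134.5.
$23371.5: truthful payoff $0, deviation payoff −$398 → loss $398.
$5943: outcomes coincide → loss $0.
Total loss = $4359.3 + $3475.5 + $134.5 + $398 = $8367.3.
Truthful bidding weakly dominates here: raising your bid can only win items priced above your value, and lowering it can only forfeit items priced below.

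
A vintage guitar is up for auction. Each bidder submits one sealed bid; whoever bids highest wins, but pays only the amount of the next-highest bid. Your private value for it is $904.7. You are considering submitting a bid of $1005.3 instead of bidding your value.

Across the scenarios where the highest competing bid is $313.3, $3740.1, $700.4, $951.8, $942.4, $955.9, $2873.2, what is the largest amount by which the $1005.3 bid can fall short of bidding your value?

$51.2

$313.3: same outcome either way → loss $0.
$3740.1: same outcome either way → loss $0.
$700.4: same outcome either way → loss $0.
$951.8: truthful gives $0, deviation gives −$47.1 → loss $47.1.
$942.4: truthful gives $0, deviation gives −$37.7 → loss $37.7.
$955.9: truthful gives $0, deviation gives −$51.2 → loss $51.2.
$2873.2: same outcome either way → loss $0.
Maximum loss: $51.2.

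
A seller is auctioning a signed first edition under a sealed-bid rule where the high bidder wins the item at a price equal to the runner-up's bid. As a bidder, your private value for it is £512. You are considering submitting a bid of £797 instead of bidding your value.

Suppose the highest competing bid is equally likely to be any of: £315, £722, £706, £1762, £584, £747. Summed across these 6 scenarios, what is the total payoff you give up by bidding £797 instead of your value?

The deviation costs you only when the competing bid falls strictly between £512 and £797; elsewhere both bids give the same outcome.
£315: outcomes coincide → loss £0.
£722: truthful payoff £0, deviation payoff −£210 → loss £210.
£706: truthful payoff £0, deviation payoff −£194 → loss £194.
£1762: outcomes coincide → loss £0.
£584: truthful payoff £0, deviation payoff −£72 → loss £72.
£747: truthful payoff £0, deviation payoff −£235 → loss £235.
Total loss = £210 + £194 + £72 + £235 = £711.

£711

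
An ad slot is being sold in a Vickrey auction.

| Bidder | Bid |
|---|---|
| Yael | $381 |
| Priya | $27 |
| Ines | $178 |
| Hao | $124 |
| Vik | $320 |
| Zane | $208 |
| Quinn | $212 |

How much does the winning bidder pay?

Highest bid: Yael at $381, so Yael wins.
Second-highest bid: Vik at $320 — that is the price the winner pays.

$320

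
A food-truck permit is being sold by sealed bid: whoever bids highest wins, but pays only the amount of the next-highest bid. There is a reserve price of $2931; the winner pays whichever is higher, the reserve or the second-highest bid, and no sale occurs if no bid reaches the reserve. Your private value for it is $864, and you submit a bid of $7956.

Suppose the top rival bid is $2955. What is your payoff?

Your bid $7956 is the highest and exceeds the reserve.
Price = max(second-highest bid, reserve) = max($2955, $2931) = $2955.
Payoff = $864 − $2955 = −$2091.

−$2091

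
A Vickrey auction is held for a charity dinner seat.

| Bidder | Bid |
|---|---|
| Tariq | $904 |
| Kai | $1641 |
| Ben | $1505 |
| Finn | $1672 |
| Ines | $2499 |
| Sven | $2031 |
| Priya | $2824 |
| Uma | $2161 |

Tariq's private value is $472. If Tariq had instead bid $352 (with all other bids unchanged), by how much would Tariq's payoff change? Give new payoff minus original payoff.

$0

The highest bid among the other bidders is $2824; Tariq's bid doesn't change that.
Original bid $904: Tariq is not highest (top rival bid is $2824); payoff $0.
Alternative bid $352: Tariq is not highest (top rival bid is $2824); payoff $0.
Change in payoff = $0 − ($0) = $0.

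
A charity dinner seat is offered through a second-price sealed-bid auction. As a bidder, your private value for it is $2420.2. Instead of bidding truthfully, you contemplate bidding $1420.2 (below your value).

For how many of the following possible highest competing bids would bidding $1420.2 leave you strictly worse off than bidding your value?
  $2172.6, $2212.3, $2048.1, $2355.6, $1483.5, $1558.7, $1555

The deviation hurts exactly when the highest competing bid lies strictly between $1420.2 and $2420.2 — underbidding then forfeits a profitable win.
$2172.6: inside the interval → strictly worse (loss $247.6).
$2212.3: inside the interval → strictly worse (loss $207.9).
$2048.1: inside the interval → strictly worse (loss $372.1).
$2355.6: inside the interval → strictly worse (loss $64.6).
$1483.5: inside the interval → strictly worse (loss $936.7).
$1558.7: inside the interval → strictly worse (loss $861.5).
$1555: inside the interval → strictly worse (loss $865.2).
Count: 7.

7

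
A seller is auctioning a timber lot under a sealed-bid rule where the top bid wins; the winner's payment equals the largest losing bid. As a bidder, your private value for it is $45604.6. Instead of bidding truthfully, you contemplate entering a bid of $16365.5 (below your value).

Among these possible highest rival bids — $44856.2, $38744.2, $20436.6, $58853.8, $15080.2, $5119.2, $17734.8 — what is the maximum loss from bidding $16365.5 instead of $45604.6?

$44856.2: truthful gives $748.4, deviation gives $0 → loss $748.4.
$38744.2: truthful gives $6860.4, deviation gives $0 → loss $6860.4.
$20436.6: truthful gives $25168, deviation gives $0 → loss $25168.
$58853.8: same outcome either way → loss $0.
$15080.2: same outcome either way → loss $0.
$5119.2: same outcome either way → loss $0.
$17734.8: truthful gives $27869.8, deviation gives $0 → loss $27869.8.
Maximum loss: $27869.8.

$27869.8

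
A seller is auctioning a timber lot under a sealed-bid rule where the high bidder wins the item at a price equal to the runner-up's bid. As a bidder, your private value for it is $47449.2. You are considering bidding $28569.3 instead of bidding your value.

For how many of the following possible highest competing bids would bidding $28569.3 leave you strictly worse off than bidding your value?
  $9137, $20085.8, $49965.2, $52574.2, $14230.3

0

The deviation hurts exactly when the highest competing bid lies strictly between $28569.3 and $47449.2 — underbidding then forfeits a profitable win.
$9137: below both → same outcome either way.
$20085.8: below both → same outcome either way.
$49965.2: above both → same outcome either way.
$52574.2: above both → same outcome either way.
$14230.3: below both → same outcome either way.
Count: 0.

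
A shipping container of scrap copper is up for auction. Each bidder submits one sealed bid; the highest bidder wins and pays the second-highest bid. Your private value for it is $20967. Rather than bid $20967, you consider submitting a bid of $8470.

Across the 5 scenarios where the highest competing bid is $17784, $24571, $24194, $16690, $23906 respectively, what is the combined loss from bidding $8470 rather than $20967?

The deviation costs you only when the competing bid falls strictly between $8470 and $20967; elsewhere both bids give the same outcome.
$17784: truthful payoff $3183, deviation payoff $0 → loss $3183.
$24571: outcomes coincide → loss $0.
$24194: outcomes coincide → loss $0.
$16690: truthful payoff $4277, deviation payoff $0 → loss $4277.
$23906: outcomes coincide → loss $0.
Total loss = $3183 + $4277 = $7460.
In a second-price auction your bid sets only whether you win, not what you pay, so bidding your true value is weakly dominant.

$7460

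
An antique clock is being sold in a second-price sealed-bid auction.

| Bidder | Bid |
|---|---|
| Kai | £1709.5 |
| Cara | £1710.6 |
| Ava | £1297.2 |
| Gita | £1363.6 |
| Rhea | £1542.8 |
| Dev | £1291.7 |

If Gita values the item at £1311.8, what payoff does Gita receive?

Highest bid: Cara at £1710.6, so Cara wins.
Second-highest bid: Kai at £1709.5 — that is the price the winner pays.
Gita did not win, so Gita pays nothing and receives nothing: payoff £0.

£0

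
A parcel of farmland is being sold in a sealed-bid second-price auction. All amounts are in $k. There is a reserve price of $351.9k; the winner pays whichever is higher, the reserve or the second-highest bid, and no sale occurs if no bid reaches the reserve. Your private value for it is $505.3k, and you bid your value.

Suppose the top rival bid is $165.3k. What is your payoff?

$153.4k

Your bid $505.3k is the highest and exceeds the reserve.
Price = max(second-highest bid, reserve) = max($165.3k, $351.9k) = $351.9k.
Payoff = $505.3k − $351.9k = $153.4k.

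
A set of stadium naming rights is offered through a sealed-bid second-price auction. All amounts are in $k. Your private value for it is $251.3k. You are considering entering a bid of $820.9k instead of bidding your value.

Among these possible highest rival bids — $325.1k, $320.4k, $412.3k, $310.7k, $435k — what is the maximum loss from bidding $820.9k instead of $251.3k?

$325.1k: truthful gives $0k, deviation gives −$73.8k → loss $73.8k.
$320.4k: truthful gives $0k, deviation gives −$69.1k → loss $69.1k.
$412.3k: truthful gives $0k, deviation gives −$161k → loss $161k.
$310.7k: truthful gives $0k, deviation gives −$59.4k → loss $59.4k.
$435k: truthful gives $0k, deviation gives −$183.7k → loss $183.7k.
Maximum loss: $183.7k.

$183.7k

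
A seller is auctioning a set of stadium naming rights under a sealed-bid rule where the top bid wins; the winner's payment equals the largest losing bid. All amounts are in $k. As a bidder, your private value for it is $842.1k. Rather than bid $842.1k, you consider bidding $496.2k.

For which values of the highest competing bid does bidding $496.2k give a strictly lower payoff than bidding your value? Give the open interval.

If the competing bid is below $496.2k, both bids win at the same price — no difference.
If it is above $842.1k, both bids lose — no difference.
If it lies strictly between $496.2k and $842.1k, bidding your value wins at a price below your value (positive payoff) while bidding $496.2k loses (payoff 0).
So the deviation strictly hurts on the open interval ($496.2k, $842.1k).

($496.2k, $842.1k)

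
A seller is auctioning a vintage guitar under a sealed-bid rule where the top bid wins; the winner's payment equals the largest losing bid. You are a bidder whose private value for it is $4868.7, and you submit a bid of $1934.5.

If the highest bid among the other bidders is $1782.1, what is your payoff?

Your bid $1934.5 exceeds the highest competing bid $1782.1, so you win.
In a second-price auction the winner pays the second-highest bid, $1782.1.
Payoff = value − price = $4868.7 − $1782.1 = $3086.6.

$3086.6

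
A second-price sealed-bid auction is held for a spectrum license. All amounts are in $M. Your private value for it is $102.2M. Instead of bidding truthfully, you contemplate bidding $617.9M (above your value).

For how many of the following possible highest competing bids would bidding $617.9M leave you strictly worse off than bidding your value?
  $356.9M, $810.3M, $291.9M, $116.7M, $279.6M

The deviation hurts exactly when the highest competing bid lies strictly between $102.2M and $617.9M — overbidding then wins at a price above your value.
$356.9M: inside the interval → strictly worse (loss $254.7M).
$810.3M: above both → same outcome either way.
$291.9M: inside the interval → strictly worse (loss $189.7M).
$116.7M: inside the interval → strictly worse (loss $14.5M).
$279.6M: inside the interval → strictly worse (loss $177.4M).
Count: 4.

4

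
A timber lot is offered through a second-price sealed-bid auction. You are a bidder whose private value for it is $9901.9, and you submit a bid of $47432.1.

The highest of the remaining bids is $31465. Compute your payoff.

Your bid $47432.1 exceeds the highest competing bid $31465, so you win.
In a second-price auction the winner pays the second-highest bid, $31465.
Payoff = value − price = $9901.9 − $31465 = −$21563.1.

−$21563.1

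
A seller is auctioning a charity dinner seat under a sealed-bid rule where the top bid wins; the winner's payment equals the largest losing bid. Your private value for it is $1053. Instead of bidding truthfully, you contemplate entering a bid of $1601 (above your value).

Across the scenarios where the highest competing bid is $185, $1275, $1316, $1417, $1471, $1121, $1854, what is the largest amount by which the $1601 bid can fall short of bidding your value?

$185: same outcome either way → loss $0.
$1275: truthful gives $0, deviation gives −$222 → loss $222.
$1316: truthful gives $0, deviation gives −$263 → loss $263.
$1417: truthful gives $0, deviation gives −$364 → loss $364.
$1471: truthful gives $0, deviation gives −$418 → loss $418.
$1121: truthful gives $0, deviation gives −$68 → loss $68.
$1854: same outcome either way → loss $0.
Maximum loss: $418.

$418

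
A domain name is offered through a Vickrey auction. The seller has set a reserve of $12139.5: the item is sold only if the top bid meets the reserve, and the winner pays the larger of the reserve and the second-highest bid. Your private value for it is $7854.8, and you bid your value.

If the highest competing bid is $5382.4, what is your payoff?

$0

Your bid $7854.8 is the highest bid but falls below the reserve $12139.5, so the item goes unsold. Payoff $0.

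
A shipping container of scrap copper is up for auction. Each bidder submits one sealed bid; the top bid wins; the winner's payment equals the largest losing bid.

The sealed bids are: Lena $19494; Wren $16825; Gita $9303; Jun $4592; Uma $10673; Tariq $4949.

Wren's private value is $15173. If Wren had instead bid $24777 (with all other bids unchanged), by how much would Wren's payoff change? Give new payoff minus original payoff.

The highest bid among the other bidders is $19494; Wren's bid doesn't change that.
Original bid $16825: Wren is not highest (top rival bid is $19494); payoff $0.
Alternative bid $24777: Wren is highest, pays the top rival bid $19494; payoff $15173 − $19494 = −$4321.
Change in payoff = −$4321 − ($0) = −$4321.

−$4321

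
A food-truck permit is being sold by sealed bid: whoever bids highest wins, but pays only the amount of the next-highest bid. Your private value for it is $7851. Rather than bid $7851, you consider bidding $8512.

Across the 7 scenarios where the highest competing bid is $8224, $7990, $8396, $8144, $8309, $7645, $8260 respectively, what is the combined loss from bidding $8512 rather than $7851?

The deviation costs you only when the competing bid falls strictly between $7851 and $8512; elsewhere both bids give the same outcome.
$8224: truthful payoff $0, deviation payoff −$373 → loss $373.
$7990: truthful payoff $0, deviation payoff −$139 → loss $139.
$8396: truthful payoff $0, deviation payoff −$545 → loss $545.
$8144: truthful payoff $0, deviation payoff −$293 → loss $293.
$8309: truthful payoff $0, deviation payoff −$458 → loss $458.
$7645: outcomes coincide → loss $0.
$8260: truthful payoff $0, deviation payoff −$409 → loss $409.
Total loss = $373 + $139 + $545 + $293 + $458 + $409 = $2217.
Because the price is fixed by the runner-up's bid, deviating from your value can only change a good outcome into a bad one — never the reverse.

$2217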